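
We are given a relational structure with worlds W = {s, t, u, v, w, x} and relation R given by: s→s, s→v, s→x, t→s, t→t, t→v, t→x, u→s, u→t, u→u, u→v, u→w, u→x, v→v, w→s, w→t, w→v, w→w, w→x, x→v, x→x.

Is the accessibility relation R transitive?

Yes

Transitive: yes — every two-step R-path is closed by a direct edge.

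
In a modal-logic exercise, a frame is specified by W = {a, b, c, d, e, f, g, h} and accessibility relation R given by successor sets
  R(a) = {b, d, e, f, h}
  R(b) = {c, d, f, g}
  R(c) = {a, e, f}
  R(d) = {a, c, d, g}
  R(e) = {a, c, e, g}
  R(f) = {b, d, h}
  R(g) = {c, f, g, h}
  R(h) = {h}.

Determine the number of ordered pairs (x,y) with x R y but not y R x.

16

Enumerating: (a,b), (a,f), (a,h), (b,c), (b,d), (b,g), (c,a), (c,f), (d,c), (d,g), (e,g), (f,d), (f,h), (g,c), (g,f), (g,h).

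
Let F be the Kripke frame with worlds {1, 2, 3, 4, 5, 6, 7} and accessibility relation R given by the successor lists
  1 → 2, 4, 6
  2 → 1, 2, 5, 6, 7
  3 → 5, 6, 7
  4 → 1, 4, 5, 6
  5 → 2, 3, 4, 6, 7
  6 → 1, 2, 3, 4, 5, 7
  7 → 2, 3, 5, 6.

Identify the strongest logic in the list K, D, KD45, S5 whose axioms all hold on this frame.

D

Serial (axiom D): yes — every world has a successor (e.g. 1 R 2).
Euclidean (axiom 5): no — 1 R 2 and 1 R 4, but not 2 R 4.
Transitive (axiom 4): no — 1 R 2 and 2 R 5, but not 1 R 5.
Reflexive (axiom T): no — 1 is not related to itself.
So F validates K, D; KD45 would additionally require R to be Euclidean and transitive. The strongest is D.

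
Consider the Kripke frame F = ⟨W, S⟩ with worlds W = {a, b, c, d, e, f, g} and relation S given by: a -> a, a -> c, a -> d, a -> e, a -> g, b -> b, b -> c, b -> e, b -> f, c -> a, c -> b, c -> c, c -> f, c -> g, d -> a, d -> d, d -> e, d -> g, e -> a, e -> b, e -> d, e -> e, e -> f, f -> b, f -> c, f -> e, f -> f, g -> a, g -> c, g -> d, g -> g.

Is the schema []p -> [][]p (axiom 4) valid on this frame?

The schema 4 characterises exactly the transitive frames.
Transitive: no — a S c and c S b, but not a S b.

No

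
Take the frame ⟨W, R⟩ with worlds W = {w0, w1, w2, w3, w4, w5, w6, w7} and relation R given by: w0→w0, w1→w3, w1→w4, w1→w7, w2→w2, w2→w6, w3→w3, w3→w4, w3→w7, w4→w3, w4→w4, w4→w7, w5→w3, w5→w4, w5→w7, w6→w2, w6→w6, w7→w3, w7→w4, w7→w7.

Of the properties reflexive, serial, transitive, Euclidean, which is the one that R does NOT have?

Reflexive: no — w1 is not related to itself.
Serial: yes — every world has a successor (e.g. w0 R w0).
Transitive: yes — every two-step R-path is closed by a direct edge.
Euclidean: yes — any two successors of a common world are R-related.
Only reflexive fails.

reflexive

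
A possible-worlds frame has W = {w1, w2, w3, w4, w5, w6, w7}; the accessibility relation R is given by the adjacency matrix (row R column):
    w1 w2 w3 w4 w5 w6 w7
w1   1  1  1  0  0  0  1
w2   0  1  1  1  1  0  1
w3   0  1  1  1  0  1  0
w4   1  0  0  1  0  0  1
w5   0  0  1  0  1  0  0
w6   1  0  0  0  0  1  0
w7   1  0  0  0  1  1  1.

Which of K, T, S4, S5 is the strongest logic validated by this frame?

Reflexive (axiom T): yes — every world is R-related to itself.
Transitive (axiom 4): no — w1 R w2 and w2 R w4, but not w1 R w4.
Euclidean (axiom 5): no — w1 R w3 and w1 R w7, but not w3 R w7.
So F validates K, T; S4 would additionally require R to be transitive. The strongest is T.

T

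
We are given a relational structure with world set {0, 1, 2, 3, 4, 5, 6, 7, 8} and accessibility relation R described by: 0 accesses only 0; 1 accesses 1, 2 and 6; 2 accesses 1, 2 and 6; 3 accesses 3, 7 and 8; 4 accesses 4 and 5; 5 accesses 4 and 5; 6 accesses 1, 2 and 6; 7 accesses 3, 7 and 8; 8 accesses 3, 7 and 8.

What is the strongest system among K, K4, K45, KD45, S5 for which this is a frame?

Transitive (axiom 4): yes — every two-step R-path is closed by a direct edge.
Euclidean (axiom 5): yes — any two successors of a common world are R-related.
Serial (axiom D): yes — every world has a successor (e.g. 0 R 0).
Reflexive (axiom T): yes — every world is R-related to itself.
So F validates K, K4, K45, KD45, S5. The strongest is S5.

S5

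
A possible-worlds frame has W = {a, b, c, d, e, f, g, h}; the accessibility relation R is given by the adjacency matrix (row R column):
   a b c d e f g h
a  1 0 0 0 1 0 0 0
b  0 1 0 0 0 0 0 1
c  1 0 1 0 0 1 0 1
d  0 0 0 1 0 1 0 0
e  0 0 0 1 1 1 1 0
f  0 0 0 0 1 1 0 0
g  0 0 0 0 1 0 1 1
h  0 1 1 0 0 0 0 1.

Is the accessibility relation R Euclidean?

Euclidean: no — c R a and c R f, but not a R f.

No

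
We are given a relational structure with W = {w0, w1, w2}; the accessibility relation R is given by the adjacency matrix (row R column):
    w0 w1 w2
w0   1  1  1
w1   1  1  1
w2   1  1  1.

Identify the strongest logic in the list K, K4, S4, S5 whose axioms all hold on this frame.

S5

Transitive (axiom 4): yes — every two-step R-path is closed by a direct edge.
Reflexive (axiom T): yes — every world is R-related to itself.
Euclidean (axiom 5): yes — any two successors of a common world are R-related.
So F validates K, K4, S4, S5. The strongest is S5.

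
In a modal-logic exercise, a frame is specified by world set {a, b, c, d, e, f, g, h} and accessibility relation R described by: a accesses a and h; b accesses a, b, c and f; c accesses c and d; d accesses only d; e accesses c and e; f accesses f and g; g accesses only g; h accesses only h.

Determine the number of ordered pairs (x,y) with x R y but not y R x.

Enumerating: (a,h), (b,a), (b,c), (b,f), (c,d), (e,c), (f,g).

7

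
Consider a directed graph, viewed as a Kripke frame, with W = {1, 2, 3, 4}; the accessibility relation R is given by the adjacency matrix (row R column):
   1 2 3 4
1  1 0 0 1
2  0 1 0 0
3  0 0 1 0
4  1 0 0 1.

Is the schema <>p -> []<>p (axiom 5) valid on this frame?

Yes

By correspondence theory, 5 is valid on a frame iff R is Euclidean.
Euclidean: yes — any two successors of a common world are R-related.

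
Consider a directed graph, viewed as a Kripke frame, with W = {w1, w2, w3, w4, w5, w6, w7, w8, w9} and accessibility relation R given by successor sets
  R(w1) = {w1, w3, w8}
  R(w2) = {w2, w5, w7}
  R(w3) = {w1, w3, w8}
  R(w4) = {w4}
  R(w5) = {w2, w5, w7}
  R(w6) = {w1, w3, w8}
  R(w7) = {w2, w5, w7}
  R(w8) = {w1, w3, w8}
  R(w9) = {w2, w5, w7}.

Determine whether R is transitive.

Yes

Transitive: yes — every two-step R-path is closed by a direct edge.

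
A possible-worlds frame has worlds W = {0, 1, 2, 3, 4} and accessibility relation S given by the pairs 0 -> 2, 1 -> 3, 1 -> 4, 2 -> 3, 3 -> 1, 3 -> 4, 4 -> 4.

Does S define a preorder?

No

Reflexive: no — 0 is not related to itself.
Transitive: no — 0 S 2 and 2 S 3, but not 0 S 3.
So S is not a preorder.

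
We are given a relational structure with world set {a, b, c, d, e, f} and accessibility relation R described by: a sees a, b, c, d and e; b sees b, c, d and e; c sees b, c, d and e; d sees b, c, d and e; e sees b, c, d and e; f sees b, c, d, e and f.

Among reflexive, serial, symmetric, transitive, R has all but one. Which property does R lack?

Reflexive: yes — every world is R-related to itself.
Serial: yes — every world has a successor (e.g. a R a).
Symmetric: no — a R b but not b R a.
Transitive: yes — every two-step R-path is closed by a direct edge.
Only symmetric fails.

symmetric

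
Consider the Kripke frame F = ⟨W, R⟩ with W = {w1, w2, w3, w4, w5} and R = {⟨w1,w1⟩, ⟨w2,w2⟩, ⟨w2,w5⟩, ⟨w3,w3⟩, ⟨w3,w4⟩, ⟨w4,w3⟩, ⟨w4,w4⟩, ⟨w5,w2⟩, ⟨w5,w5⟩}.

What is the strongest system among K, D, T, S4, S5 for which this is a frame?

S5

Serial (axiom D): yes — every world has a successor (e.g. w1 R w1).
Reflexive (axiom T): yes — every world is R-related to itself.
Transitive (axiom 4): yes — every two-step R-path is closed by a direct edge.
Euclidean (axiom 5): yes — any two successors of a common world are R-related.
So F validates K, D, T, S4, S5. The strongest is S5.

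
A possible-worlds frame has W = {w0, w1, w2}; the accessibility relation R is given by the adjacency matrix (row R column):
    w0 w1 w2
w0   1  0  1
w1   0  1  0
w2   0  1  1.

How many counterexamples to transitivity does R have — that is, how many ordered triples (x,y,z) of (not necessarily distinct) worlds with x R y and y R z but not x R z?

Enumerating: (w0,w2,w1).

1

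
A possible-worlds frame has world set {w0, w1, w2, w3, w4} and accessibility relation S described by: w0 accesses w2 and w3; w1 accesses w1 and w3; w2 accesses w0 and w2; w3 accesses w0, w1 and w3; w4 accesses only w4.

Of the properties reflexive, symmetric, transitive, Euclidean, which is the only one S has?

Reflexive: no — w0 is not related to itself.
Symmetric: yes — every pair in S has its reverse in S.
Transitive: no — w0 S w3 and w3 S w1, but not w0 S w1.
Euclidean: no — w0 S w2 and w0 S w3, but not w2 S w3.
Only symmetric holds.

symmetric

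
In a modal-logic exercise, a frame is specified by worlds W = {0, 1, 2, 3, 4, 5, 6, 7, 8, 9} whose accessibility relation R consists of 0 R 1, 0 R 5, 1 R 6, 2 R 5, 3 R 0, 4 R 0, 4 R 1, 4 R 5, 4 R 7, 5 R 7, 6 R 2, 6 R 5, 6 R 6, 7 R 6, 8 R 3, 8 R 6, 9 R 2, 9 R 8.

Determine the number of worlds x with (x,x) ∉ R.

9

Enumerating: 0, 1, 2, 3, 4, 5, 7, 8, 9.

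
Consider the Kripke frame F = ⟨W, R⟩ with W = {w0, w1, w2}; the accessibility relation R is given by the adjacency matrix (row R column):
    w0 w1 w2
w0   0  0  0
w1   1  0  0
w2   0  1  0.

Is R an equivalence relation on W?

Reflexive: no — w0 is not related to itself.
Symmetric: no — w1 R w0 but not w0 R w1.
Transitive: no — w2 R w1 and w1 R w0, but not w2 R w0.
So R is not an equivalence relation.

No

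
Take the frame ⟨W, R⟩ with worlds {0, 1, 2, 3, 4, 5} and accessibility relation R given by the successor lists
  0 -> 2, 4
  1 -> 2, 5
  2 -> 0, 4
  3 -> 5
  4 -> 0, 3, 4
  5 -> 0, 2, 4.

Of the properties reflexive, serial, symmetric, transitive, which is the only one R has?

serial

Reflexive: no — 0 is not related to itself.
Serial: yes — every world has a successor (e.g. 0 R 2).
Symmetric: no — 1 R 2 but not 2 R 1.
Transitive: no — 0 R 4 and 4 R 3, but not 0 R 3.
Only serial holds.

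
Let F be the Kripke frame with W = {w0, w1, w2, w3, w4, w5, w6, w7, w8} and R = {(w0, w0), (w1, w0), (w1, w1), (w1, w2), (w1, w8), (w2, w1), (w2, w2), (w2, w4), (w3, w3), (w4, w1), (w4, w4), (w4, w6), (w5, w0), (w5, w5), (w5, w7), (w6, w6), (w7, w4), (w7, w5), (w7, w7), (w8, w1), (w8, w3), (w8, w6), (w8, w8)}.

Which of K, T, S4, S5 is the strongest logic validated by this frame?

Reflexive (axiom T): yes — every world is R-related to itself.
Transitive (axiom 4): no — w1 R w2 and w2 R w4, but not w1 R w4.
Euclidean (axiom 5): no — w1 R w0 and w1 R w2, but not w0 R w2.
So F validates K, T; S4 would additionally require R to be transitive. The strongest is T.

T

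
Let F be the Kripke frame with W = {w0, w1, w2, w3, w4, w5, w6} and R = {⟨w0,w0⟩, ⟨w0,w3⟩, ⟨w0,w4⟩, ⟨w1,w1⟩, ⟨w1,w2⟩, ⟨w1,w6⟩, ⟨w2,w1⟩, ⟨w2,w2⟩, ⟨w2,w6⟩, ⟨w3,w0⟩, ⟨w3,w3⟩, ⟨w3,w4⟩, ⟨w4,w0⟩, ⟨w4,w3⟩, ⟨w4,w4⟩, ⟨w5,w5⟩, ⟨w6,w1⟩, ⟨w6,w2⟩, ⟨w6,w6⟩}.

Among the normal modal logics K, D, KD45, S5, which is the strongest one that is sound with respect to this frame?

Serial (axiom D): yes — every world has a successor (e.g. w0 R w0).
Euclidean (axiom 5): yes — any two successors of a common world are R-related.
Transitive (axiom 4): yes — every two-step R-path is closed by a direct edge.
Reflexive (axiom T): yes — every world is R-related to itself.
So F validates K, D, KD45, S5. The strongest is S5.

S5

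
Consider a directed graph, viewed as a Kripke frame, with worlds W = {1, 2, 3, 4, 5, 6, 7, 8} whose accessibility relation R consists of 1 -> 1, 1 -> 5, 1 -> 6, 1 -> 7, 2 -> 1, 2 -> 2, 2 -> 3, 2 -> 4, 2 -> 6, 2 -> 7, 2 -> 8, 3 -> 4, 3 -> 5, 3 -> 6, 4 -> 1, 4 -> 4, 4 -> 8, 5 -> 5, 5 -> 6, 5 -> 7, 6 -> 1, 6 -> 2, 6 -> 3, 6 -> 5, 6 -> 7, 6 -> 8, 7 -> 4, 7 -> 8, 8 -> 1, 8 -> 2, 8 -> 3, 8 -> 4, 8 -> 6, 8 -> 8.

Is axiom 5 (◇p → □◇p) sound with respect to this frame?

Axiom 5 corresponds to the accessibility relation being Euclidean.
Euclidean: no — 1 R 7 and 1 R 5, but not 7 R 5.

No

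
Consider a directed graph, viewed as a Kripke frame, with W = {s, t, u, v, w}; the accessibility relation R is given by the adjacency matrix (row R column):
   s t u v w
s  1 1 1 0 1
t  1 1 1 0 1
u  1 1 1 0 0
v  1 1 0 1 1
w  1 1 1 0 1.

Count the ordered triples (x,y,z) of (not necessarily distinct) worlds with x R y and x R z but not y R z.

6

Enumerating: (s,u,w), (t,u,w), (v,s,v), (v,t,v), (v,w,v), (w,u,w).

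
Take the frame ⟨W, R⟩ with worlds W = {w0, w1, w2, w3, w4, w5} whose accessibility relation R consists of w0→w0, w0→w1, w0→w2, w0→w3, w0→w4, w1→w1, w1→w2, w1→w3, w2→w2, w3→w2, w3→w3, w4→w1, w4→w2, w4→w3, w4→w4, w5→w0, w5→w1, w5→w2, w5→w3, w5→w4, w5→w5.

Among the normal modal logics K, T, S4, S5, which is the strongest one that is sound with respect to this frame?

Reflexive (axiom T): yes — every world is R-related to itself.
Transitive (axiom 4): yes — every two-step R-path is closed by a direct edge.
Euclidean (axiom 5): no — w0 R w1 and w0 R w4, but not w1 R w4.
So F validates K, T, S4; S5 would additionally require R to be Euclidean. The strongest is S4.

S4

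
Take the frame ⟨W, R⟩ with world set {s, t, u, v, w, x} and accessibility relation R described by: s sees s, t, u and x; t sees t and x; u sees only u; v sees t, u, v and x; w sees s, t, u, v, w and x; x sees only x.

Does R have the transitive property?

Yes

Transitive: yes — every two-step R-path is closed by a direct edge.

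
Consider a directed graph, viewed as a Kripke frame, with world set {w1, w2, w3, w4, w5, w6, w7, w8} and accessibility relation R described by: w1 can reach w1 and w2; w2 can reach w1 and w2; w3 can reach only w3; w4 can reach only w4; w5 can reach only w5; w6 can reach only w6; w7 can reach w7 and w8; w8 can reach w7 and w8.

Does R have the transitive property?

Yes

Transitive: yes — every two-step R-path is closed by a direct edge.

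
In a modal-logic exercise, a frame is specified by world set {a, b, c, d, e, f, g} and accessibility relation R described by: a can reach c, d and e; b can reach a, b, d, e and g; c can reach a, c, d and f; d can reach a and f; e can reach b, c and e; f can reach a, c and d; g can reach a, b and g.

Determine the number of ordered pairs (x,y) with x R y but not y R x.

7

Enumerating: (a,e), (b,a), (b,d), (c,d), (e,c), (f,a), (g,a).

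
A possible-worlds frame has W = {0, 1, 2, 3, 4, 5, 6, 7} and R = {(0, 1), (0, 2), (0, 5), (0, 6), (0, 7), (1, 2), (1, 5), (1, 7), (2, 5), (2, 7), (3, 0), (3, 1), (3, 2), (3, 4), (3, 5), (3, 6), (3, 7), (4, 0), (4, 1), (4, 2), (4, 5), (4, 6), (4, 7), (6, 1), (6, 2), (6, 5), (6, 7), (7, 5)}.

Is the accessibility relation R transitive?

Yes

Transitive: yes — every two-step R-path is closed by a direct edge.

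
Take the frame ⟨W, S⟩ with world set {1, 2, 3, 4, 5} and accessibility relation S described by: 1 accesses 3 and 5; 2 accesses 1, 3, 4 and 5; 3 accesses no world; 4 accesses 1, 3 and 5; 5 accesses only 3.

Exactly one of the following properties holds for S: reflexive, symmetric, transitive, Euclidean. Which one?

Reflexive: no — 1 is not related to itself.
Symmetric: no — 1 S 3 but not 3 S 1.
Transitive: yes — every two-step S-path is closed by a direct edge.
Euclidean: no — 1 S 3 and 1 S 5, but not 3 S 5.
Only transitive holds.

transitive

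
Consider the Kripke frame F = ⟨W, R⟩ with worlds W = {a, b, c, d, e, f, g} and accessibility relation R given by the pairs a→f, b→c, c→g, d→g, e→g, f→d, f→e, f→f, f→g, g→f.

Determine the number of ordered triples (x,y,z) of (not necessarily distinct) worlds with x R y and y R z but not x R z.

10

Enumerating: (a,f,d), (a,f,e), (a,f,g), (b,c,g), (c,g,f), (d,g,f), (e,g,f), (g,f,d), (g,f,e), (g,f,g).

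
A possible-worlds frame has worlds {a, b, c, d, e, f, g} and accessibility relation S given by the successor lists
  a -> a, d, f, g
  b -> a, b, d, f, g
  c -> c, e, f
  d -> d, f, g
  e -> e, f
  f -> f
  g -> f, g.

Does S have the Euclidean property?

No

Euclidean: no — a S f and a S d, but not f S d.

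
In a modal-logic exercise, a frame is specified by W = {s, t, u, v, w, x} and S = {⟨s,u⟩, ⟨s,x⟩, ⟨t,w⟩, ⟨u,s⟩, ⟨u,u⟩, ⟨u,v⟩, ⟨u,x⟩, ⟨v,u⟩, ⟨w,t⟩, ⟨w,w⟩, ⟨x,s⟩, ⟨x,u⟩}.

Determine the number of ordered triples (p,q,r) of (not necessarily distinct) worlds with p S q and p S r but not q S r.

Enumerating: (s,x,x), (u,s,s), (u,s,v), (u,v,s), (u,v,v), (u,v,x), (u,x,v), (u,x,x), (w,t,t), (x,s,s).

10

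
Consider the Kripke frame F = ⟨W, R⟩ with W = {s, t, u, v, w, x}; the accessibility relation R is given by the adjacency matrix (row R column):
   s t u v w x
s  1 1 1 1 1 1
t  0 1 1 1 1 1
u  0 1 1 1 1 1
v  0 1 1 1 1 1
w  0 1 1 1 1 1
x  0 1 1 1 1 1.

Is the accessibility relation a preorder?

Reflexive: yes — every world is R-related to itself.
Transitive: yes — every two-step R-path is closed by a direct edge.
So R is a preorder.

Yes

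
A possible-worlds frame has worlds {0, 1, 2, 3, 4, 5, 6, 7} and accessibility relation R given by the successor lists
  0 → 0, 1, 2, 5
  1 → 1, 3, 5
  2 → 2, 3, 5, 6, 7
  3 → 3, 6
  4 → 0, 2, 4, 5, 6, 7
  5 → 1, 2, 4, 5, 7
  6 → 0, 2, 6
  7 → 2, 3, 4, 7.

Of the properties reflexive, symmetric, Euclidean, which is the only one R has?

reflexive

Reflexive: yes — every world is R-related to itself.
Symmetric: no — 0 R 1 but not 1 R 0.
Euclidean: no — 0 R 1 and 0 R 2, but not 1 R 2.
Only reflexive holds.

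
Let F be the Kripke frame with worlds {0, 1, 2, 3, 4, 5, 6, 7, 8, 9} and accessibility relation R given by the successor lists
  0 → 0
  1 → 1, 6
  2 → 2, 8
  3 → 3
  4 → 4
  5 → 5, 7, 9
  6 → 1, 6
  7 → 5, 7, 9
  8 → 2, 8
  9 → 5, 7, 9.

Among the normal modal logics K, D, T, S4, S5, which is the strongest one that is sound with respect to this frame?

S5

Serial (axiom D): yes — every world has a successor (e.g. 0 R 0).
Reflexive (axiom T): yes — every world is R-related to itself.
Transitive (axiom 4): yes — every two-step R-path is closed by a direct edge.
Euclidean (axiom 5): yes — any two successors of a common world are R-related.
So F validates K, D, T, S4, S5. The strongest is S5.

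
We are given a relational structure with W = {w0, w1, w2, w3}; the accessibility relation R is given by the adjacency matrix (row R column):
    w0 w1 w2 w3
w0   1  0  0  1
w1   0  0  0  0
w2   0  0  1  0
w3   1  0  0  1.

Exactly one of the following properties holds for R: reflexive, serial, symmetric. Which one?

Reflexive: no — w1 is not related to itself.
Serial: no — w1 has no R-successor.
Symmetric: yes — every pair in R has its reverse in R.
Only symmetric holds.

symmetric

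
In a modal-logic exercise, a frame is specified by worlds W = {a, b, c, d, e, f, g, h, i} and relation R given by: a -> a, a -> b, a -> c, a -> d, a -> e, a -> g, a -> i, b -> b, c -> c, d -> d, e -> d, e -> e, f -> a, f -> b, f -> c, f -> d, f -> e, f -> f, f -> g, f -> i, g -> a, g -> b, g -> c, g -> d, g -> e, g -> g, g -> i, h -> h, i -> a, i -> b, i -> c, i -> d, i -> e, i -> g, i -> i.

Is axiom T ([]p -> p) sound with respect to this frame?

By correspondence theory, T is valid on a frame iff R is reflexive.
Reflexive: yes — every world is R-related to itself.

Yes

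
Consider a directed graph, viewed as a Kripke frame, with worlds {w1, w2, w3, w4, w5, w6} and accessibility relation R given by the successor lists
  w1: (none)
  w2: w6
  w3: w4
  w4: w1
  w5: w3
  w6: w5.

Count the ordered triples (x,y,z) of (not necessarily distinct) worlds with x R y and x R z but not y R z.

Enumerating: (w2,w6,w6), (w3,w4,w4), (w4,w1,w1), (w5,w3,w3), (w6,w5,w5).

5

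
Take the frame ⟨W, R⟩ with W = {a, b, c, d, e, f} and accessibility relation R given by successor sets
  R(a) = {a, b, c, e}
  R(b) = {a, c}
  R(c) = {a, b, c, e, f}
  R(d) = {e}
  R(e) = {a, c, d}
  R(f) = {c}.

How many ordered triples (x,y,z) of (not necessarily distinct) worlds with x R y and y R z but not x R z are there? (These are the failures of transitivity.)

21

Enumerating: (a,c,f), (a,e,d), (b,a,b), (b,a,e), (b,c,b), (b,c,e), (b,c,f), (c,e,d), (d,e,a), (d,e,c), (d,e,d), (e,a,b), … and 9 more.
Total: 21.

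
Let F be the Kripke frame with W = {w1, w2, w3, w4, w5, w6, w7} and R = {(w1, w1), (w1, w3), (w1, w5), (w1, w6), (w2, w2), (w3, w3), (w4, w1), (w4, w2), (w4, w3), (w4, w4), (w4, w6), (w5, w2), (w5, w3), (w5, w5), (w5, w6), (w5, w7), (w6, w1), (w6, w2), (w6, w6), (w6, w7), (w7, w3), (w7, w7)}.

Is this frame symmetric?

Symmetric: no — w1 R w3 but not w3 R w1.

No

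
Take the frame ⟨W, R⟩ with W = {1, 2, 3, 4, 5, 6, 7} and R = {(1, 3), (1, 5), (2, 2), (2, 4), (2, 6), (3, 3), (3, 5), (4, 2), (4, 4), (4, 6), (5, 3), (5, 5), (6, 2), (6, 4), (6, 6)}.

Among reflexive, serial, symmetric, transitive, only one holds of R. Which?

transitive

Reflexive: no — 1 is not related to itself.
Serial: no — 7 has no R-successor.
Symmetric: no — 1 R 3 but not 3 R 1.
Transitive: yes — every two-step R-path is closed by a direct edge.
Only transitive holds.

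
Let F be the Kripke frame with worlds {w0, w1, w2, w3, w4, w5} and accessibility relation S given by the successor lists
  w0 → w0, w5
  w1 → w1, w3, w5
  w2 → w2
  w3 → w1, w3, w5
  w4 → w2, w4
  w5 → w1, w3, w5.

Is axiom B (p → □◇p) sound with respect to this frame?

Axiom B corresponds to the accessibility relation being symmetric.
Symmetric: no — w0 S w5 but not w5 S w0.

No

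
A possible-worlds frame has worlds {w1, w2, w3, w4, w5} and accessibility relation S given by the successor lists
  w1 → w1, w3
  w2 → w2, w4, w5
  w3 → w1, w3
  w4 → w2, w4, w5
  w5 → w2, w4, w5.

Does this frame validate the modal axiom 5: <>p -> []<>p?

Yes

By correspondence theory, 5 is valid on a frame iff S is Euclidean.
Euclidean: yes — any two successors of a common world are S-related.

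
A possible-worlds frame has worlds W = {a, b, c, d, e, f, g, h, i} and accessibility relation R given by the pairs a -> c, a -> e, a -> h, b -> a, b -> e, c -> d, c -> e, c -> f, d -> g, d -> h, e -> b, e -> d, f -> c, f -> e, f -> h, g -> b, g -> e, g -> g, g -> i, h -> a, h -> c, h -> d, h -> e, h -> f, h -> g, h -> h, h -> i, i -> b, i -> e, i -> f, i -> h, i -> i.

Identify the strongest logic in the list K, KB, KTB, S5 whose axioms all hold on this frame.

K

Symmetric (axiom B): no — a R c but not c R a.
Reflexive (axiom T): no — a is not related to itself.
Euclidean (axiom 5): no — a R c and a R h, but not c R h.
So F validates K; KB would additionally require R to be symmetric. The strongest is K.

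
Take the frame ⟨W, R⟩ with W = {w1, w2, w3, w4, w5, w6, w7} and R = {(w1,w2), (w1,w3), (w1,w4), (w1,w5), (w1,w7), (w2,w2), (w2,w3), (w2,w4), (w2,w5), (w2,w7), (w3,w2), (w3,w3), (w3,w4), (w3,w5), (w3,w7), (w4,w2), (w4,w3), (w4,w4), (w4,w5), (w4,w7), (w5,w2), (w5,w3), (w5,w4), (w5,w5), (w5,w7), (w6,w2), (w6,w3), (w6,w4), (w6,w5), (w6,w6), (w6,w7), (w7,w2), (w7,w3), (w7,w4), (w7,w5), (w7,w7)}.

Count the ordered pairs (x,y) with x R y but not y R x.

10

Enumerating: (w1,w2), (w1,w3), (w1,w4), (w1,w5), (w1,w7), (w6,w2), (w6,w3), (w6,w4), (w6,w5), (w6,w7).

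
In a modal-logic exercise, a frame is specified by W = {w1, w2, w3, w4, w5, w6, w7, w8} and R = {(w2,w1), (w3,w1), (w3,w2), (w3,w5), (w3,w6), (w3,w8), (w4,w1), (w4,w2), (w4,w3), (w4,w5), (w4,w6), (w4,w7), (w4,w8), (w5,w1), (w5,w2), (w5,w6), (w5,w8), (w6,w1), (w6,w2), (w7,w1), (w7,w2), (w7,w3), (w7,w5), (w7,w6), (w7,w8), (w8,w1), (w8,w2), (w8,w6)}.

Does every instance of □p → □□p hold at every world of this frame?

Yes

Axiom 4 corresponds to the accessibility relation being transitive.
Transitive: yes — every two-step R-path is closed by a direct edge.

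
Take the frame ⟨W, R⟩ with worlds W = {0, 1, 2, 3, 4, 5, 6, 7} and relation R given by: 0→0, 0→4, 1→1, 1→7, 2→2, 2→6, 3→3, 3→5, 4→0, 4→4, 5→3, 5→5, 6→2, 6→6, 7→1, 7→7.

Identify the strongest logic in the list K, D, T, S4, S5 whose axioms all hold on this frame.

S5

Serial (axiom D): yes — every world has a successor (e.g. 0 R 0).
Reflexive (axiom T): yes — every world is R-related to itself.
Transitive (axiom 4): yes — every two-step R-path is closed by a direct edge.
Euclidean (axiom 5): yes — any two successors of a common world are R-related.
So F validates K, D, T, S4, S5. The strongest is S5.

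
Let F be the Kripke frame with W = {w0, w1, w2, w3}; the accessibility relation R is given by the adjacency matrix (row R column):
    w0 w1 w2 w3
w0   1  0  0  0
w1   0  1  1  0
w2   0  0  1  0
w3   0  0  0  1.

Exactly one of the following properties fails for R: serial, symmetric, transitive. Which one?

symmetric

Serial: yes — every world has a successor (e.g. w0 R w0).
Symmetric: no — w1 R w2 but not w2 R w1.
Transitive: yes — every two-step R-path is closed by a direct edge.
Only symmetric fails.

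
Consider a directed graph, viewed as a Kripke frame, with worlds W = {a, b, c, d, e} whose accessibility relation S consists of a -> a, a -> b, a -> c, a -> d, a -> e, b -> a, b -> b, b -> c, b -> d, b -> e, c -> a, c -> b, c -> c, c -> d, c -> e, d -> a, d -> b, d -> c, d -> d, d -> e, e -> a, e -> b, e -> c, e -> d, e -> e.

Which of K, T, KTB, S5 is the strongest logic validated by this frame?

Reflexive (axiom T): yes — every world is S-related to itself.
Symmetric (axiom B): yes — every pair in S has its reverse in S.
Euclidean (axiom 5): yes — any two successors of a common world are S-related.
So F validates K, T, KTB, S5. The strongest is S5.

S5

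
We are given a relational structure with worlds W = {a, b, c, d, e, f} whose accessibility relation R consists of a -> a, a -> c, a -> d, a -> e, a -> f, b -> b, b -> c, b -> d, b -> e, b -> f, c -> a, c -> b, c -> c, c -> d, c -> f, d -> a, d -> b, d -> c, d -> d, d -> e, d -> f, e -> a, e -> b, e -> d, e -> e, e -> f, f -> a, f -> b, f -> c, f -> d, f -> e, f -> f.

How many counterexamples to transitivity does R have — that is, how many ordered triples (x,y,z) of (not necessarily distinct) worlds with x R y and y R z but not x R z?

16

Enumerating: (a,c,b), (a,d,b), (a,e,b), (a,f,b), (b,c,a), (b,d,a), (b,e,a), (b,f,a), (c,a,e), (c,b,e), (c,d,e), (c,f,e), (e,a,c), (e,b,c), (e,d,c), (e,f,c).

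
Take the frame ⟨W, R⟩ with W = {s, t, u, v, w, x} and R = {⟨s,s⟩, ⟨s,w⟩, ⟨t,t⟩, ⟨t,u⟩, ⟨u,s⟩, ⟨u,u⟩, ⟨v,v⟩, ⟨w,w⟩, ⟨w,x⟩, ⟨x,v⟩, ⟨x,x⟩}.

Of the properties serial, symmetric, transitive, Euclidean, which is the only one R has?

serial

Serial: yes — every world has a successor (e.g. s R s).
Symmetric: no — s R w but not w R s.
Transitive: no — s R w and w R x, but not s R x.
Euclidean: no — s R w and s R s, but not w R s.
Only serial holds.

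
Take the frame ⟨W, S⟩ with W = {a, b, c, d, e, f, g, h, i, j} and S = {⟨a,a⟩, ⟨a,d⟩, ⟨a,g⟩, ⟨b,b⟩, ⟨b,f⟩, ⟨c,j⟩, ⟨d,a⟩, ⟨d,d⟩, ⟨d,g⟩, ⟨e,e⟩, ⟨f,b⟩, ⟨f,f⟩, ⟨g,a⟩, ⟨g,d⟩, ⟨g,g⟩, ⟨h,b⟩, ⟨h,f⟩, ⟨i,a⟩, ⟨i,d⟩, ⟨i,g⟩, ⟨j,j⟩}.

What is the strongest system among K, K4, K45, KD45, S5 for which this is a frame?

Transitive (axiom 4): yes — every two-step S-path is closed by a direct edge.
Euclidean (axiom 5): yes — any two successors of a common world are S-related.
Serial (axiom D): yes — every world has a successor (e.g. a S a).
Reflexive (axiom T): no — c is not related to itself.
So F validates K, K4, K45, KD45; S5 would additionally require S to be reflexive. The strongest is KD45.

KD45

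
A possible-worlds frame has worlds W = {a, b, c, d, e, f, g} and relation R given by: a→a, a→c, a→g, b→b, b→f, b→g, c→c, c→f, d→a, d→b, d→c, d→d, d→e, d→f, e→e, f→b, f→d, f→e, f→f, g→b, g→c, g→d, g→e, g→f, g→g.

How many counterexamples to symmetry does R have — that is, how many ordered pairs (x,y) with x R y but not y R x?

12

Enumerating: (a,c), (a,g), (c,f), (d,a), (d,b), (d,c), (d,e), (f,e), (g,c), (g,d), (g,e), (g,f).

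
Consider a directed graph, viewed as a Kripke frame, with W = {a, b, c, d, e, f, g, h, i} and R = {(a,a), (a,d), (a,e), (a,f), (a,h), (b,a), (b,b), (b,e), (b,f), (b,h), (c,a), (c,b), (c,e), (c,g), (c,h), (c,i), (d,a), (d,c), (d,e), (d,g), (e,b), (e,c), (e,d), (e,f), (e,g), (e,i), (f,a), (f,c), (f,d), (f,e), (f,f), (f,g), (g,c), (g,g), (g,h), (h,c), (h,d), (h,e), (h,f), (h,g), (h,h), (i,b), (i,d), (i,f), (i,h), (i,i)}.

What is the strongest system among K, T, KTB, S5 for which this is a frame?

Reflexive (axiom T): no — c is not related to itself.
Symmetric (axiom B): no — a R e but not e R a.
Euclidean (axiom 5): no — a R d and a R f, but not d R f.
So F validates K; T would additionally require R to be reflexive. The strongest is K.

K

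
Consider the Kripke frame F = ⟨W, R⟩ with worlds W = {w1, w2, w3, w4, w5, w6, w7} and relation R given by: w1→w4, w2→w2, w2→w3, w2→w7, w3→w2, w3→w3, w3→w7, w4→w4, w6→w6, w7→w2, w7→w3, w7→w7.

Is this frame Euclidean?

Euclidean: yes — any two successors of a common world are R-related.

Yes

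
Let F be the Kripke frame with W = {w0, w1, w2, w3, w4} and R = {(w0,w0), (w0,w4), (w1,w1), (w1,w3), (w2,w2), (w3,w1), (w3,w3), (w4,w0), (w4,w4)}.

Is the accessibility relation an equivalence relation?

Reflexive: yes — every world is R-related to itself.
Symmetric: yes — every pair in R has its reverse in R.
Transitive: yes — every two-step R-path is closed by a direct edge.
So R is an equivalence relation.

Yes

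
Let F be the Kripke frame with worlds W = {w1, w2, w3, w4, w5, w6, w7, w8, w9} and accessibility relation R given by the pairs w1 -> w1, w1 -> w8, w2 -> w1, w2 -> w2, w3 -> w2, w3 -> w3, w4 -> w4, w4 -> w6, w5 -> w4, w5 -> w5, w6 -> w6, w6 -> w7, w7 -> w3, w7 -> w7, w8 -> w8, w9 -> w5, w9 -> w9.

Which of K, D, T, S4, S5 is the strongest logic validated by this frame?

Serial (axiom D): yes — every world has a successor (e.g. w1 R w1).
Reflexive (axiom T): yes — every world is R-related to itself.
Transitive (axiom 4): no — w2 R w1 and w1 R w8, but not w2 R w8.
Euclidean (axiom 5): no — w1 R w8 and w1 R w1, but not w8 R w1.
So F validates K, D, T; S4 would additionally require R to be transitive. The strongest is T.

T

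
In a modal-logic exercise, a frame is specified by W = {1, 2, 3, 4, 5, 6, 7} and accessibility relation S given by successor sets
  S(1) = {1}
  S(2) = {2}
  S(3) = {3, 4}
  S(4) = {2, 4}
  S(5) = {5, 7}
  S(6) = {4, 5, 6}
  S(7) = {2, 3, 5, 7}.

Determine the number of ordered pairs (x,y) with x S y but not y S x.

6

Enumerating: (3,4), (4,2), (6,4), (6,5), (7,2), (7,3).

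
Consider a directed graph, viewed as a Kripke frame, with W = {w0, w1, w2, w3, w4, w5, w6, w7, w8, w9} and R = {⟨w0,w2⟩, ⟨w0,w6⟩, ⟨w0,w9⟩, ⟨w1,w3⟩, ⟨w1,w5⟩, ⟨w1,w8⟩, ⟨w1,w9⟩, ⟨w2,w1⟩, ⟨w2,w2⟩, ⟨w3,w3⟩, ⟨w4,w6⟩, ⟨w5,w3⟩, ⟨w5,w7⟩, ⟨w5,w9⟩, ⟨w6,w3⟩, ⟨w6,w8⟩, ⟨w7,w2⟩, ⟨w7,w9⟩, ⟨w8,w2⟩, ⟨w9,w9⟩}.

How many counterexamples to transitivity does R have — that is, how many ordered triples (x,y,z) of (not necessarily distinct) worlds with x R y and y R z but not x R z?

15

Enumerating: (w0,w2,w1), (w0,w6,w3), (w0,w6,w8), (w1,w5,w7), (w1,w8,w2), (w2,w1,w3), (w2,w1,w5), (w2,w1,w8), (w2,w1,w9), (w4,w6,w3), (w4,w6,w8), (w5,w7,w2), (w6,w8,w2), (w7,w2,w1), (w8,w2,w1).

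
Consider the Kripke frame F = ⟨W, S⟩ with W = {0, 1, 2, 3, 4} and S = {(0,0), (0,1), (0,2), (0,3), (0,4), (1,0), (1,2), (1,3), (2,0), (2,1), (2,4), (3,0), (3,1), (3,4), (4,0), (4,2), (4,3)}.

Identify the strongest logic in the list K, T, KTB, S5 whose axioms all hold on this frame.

Reflexive (axiom T): no — 1 is not related to itself.
Symmetric (axiom B): yes — every pair in S has its reverse in S.
Euclidean (axiom 5): no — 0 S 1 and 0 S 4, but not 1 S 4.
So F validates K; T would additionally require S to be reflexive. The strongest is K.

K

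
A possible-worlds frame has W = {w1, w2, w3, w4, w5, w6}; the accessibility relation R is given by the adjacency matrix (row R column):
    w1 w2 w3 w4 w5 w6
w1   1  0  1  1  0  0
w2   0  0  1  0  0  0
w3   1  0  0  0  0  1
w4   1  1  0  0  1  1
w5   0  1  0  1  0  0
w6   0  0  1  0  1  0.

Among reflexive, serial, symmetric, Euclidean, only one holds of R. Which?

Reflexive: no — w2 is not related to itself.
Serial: yes — every world has a successor (e.g. w1 R w1).
Symmetric: no — w2 R w3 but not w3 R w2.
Euclidean: no — w1 R w3 and w1 R w4, but not w3 R w4.
Only serial holds.

serial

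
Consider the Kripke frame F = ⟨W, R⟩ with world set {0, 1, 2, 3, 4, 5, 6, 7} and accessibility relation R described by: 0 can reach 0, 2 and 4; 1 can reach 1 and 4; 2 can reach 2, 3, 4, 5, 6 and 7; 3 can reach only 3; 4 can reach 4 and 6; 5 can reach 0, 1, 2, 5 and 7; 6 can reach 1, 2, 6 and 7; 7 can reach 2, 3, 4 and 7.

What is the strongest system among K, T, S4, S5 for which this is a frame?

Reflexive (axiom T): yes — every world is R-related to itself.
Transitive (axiom 4): no — 0 R 2 and 2 R 3, but not 0 R 3.
Euclidean (axiom 5): no — 0 R 4 and 0 R 2, but not 4 R 2.
So F validates K, T; S4 would additionally require R to be transitive. The strongest is T.

T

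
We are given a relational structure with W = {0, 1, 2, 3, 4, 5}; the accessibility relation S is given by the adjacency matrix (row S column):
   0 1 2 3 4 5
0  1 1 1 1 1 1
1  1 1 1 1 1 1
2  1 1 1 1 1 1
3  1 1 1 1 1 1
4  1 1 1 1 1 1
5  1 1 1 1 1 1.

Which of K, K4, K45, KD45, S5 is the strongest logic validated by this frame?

Transitive (axiom 4): yes — every two-step S-path is closed by a direct edge.
Euclidean (axiom 5): yes — any two successors of a common world are S-related.
Serial (axiom D): yes — every world has a successor (e.g. 0 S 0).
Reflexive (axiom T): yes — every world is S-related to itself.
So F validates K, K4, K45, KD45, S5. The strongest is S5.

S5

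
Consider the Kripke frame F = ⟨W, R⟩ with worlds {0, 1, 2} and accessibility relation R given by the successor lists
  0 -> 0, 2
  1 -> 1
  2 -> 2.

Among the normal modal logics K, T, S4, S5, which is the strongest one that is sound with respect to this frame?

Reflexive (axiom T): yes — every world is R-related to itself.
Transitive (axiom 4): yes — every two-step R-path is closed by a direct edge.
Euclidean (axiom 5): no — 0 R 2 and 0 R 0, but not 2 R 0.
So F validates K, T, S4; S5 would additionally require R to be Euclidean. The strongest is S4.

S4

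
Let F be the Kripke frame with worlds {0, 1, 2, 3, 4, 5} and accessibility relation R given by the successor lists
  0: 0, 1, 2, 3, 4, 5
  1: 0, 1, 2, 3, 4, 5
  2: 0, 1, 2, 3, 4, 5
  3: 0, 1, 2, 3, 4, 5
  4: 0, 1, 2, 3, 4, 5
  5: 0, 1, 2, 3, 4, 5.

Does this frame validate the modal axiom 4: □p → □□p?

By correspondence theory, 4 is valid on a frame iff R is transitive.
Transitive: yes — every two-step R-path is closed by a direct edge.

Yes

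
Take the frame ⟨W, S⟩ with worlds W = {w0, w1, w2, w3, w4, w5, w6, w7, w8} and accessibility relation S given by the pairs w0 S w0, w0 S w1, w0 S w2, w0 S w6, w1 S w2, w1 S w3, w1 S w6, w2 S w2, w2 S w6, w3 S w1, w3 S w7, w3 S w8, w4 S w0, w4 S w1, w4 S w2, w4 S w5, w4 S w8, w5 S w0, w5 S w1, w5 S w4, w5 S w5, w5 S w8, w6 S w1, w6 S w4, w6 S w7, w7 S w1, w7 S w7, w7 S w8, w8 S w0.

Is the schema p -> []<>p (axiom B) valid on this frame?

No

Axiom B corresponds to the accessibility relation being symmetric.
Symmetric: no — w0 S w1 but not w1 S w0.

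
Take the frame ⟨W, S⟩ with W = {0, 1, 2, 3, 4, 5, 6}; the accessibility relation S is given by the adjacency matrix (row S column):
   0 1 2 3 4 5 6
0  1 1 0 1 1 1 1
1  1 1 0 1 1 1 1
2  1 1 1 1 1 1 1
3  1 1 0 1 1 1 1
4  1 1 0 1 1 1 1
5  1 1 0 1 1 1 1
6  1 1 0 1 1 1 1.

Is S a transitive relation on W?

Yes

Transitive: yes — every two-step S-path is closed by a direct edge.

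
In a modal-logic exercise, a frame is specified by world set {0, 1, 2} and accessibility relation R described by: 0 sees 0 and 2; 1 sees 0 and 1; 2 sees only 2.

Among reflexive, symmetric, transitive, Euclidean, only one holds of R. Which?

reflexive

Reflexive: yes — every world is R-related to itself.
Symmetric: no — 0 R 2 but not 2 R 0.
Transitive: no — 1 R 0 and 0 R 2, but not 1 R 2.
Euclidean: no — 0 R 2 and 0 R 0, but not 2 R 0.
Only reflexive holds.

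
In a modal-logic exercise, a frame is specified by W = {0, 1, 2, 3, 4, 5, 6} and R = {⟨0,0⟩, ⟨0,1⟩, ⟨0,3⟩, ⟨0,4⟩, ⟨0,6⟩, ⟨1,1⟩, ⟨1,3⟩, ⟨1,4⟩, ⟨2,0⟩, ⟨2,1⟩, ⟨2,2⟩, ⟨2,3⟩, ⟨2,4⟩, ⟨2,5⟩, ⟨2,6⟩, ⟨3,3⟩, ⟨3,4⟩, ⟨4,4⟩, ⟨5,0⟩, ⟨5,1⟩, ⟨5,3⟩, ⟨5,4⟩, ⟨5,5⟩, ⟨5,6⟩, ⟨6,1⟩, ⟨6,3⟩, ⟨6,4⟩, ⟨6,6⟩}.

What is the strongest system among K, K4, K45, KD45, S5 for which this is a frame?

K4

Transitive (axiom 4): yes — every two-step R-path is closed by a direct edge.
Euclidean (axiom 5): no — 0 R 1 and 0 R 6, but not 1 R 6.
Serial (axiom D): yes — every world has a successor (e.g. 0 R 0).
Reflexive (axiom T): yes — every world is R-related to itself.
So F validates K, K4; K45 would additionally require R to be Euclidean. The strongest is K4.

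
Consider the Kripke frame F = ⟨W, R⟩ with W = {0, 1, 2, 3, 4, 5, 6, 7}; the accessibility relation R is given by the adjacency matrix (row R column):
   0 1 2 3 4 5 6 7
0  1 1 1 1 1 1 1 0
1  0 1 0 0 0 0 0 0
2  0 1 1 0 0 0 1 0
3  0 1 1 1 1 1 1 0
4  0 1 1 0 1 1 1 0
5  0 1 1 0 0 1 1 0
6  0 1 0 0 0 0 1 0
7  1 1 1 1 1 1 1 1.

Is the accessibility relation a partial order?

Reflexive: yes — every world is R-related to itself.
Transitive: yes — every two-step R-path is closed by a direct edge.
Antisymmetric: yes — no distinct pair is related both ways.
So R is a partial order.

Yes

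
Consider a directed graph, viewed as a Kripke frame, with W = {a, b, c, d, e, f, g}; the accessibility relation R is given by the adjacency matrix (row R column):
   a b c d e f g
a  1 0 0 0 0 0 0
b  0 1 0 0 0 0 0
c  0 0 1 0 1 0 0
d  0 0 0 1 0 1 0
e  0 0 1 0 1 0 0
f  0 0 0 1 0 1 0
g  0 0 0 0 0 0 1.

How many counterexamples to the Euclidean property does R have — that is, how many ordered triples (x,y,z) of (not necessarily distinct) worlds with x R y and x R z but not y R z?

0

R is Euclidean; there are no such tuples.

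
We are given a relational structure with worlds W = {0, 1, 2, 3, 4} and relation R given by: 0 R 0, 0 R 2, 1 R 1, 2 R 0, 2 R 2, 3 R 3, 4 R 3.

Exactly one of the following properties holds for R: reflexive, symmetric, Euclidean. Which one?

Euclidean

Reflexive: no — 4 is not related to itself.
Symmetric: no — 4 R 3 but not 3 R 4.
Euclidean: yes — any two successors of a common world are R-related.
Only Euclidean holds.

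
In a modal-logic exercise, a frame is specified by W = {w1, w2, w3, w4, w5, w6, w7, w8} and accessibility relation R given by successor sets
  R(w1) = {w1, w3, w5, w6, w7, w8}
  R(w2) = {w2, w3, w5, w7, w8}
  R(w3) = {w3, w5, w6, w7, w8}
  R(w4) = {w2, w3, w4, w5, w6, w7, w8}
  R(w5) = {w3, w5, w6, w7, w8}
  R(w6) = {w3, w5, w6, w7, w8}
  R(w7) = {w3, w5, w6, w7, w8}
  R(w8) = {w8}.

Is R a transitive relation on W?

No

Transitive: no — w2 R w3 and w3 R w6, but not w2 R w6.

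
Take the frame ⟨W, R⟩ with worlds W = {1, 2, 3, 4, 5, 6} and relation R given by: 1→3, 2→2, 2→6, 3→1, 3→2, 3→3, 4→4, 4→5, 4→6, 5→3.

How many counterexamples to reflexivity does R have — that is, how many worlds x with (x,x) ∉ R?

3

Enumerating: 1, 5, 6.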